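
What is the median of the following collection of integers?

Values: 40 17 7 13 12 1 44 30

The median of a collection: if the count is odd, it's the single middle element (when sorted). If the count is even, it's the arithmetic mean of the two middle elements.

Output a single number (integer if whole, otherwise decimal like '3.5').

Step 1: insert 40 -> lo=[40] (size 1, max 40) hi=[] (size 0) -> median=40
Step 2: insert 17 -> lo=[17] (size 1, max 17) hi=[40] (size 1, min 40) -> median=28.5
Step 3: insert 7 -> lo=[7, 17] (size 2, max 17) hi=[40] (size 1, min 40) -> median=17
Step 4: insert 13 -> lo=[7, 13] (size 2, max 13) hi=[17, 40] (size 2, min 17) -> median=15
Step 5: insert 12 -> lo=[7, 12, 13] (size 3, max 13) hi=[17, 40] (size 2, min 17) -> median=13
Step 6: insert 1 -> lo=[1, 7, 12] (size 3, max 12) hi=[13, 17, 40] (size 3, min 13) -> median=12.5
Step 7: insert 44 -> lo=[1, 7, 12, 13] (size 4, max 13) hi=[17, 40, 44] (size 3, min 17) -> median=13
Step 8: insert 30 -> lo=[1, 7, 12, 13] (size 4, max 13) hi=[17, 30, 40, 44] (size 4, min 17) -> median=15

Answer: 15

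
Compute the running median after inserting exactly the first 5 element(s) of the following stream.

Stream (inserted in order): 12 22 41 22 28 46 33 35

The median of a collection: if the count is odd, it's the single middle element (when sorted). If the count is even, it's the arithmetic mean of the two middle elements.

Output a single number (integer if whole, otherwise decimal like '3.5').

Step 1: insert 12 -> lo=[12] (size 1, max 12) hi=[] (size 0) -> median=12
Step 2: insert 22 -> lo=[12] (size 1, max 12) hi=[22] (size 1, min 22) -> median=17
Step 3: insert 41 -> lo=[12, 22] (size 2, max 22) hi=[41] (size 1, min 41) -> median=22
Step 4: insert 22 -> lo=[12, 22] (size 2, max 22) hi=[22, 41] (size 2, min 22) -> median=22
Step 5: insert 28 -> lo=[12, 22, 22] (size 3, max 22) hi=[28, 41] (size 2, min 28) -> median=22

Answer: 22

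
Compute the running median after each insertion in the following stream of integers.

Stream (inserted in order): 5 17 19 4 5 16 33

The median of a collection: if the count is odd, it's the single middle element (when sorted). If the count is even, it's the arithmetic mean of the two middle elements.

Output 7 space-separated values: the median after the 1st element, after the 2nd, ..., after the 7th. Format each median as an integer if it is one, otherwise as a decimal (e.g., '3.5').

Step 1: insert 5 -> lo=[5] (size 1, max 5) hi=[] (size 0) -> median=5
Step 2: insert 17 -> lo=[5] (size 1, max 5) hi=[17] (size 1, min 17) -> median=11
Step 3: insert 19 -> lo=[5, 17] (size 2, max 17) hi=[19] (size 1, min 19) -> median=17
Step 4: insert 4 -> lo=[4, 5] (size 2, max 5) hi=[17, 19] (size 2, min 17) -> median=11
Step 5: insert 5 -> lo=[4, 5, 5] (size 3, max 5) hi=[17, 19] (size 2, min 17) -> median=5
Step 6: insert 16 -> lo=[4, 5, 5] (size 3, max 5) hi=[16, 17, 19] (size 3, min 16) -> median=10.5
Step 7: insert 33 -> lo=[4, 5, 5, 16] (size 4, max 16) hi=[17, 19, 33] (size 3, min 17) -> median=16

Answer: 5 11 17 11 5 10.5 16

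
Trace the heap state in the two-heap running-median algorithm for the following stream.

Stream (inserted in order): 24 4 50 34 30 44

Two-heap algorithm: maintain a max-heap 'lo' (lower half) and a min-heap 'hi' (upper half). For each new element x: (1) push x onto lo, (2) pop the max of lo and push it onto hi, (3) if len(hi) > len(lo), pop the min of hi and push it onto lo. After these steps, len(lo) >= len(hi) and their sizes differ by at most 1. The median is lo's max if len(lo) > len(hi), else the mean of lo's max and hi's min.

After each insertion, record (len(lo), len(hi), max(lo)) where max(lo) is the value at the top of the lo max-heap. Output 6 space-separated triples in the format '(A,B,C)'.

Step 1: insert 24 -> lo=[24] hi=[] -> (len(lo)=1, len(hi)=0, max(lo)=24)
Step 2: insert 4 -> lo=[4] hi=[24] -> (len(lo)=1, len(hi)=1, max(lo)=4)
Step 3: insert 50 -> lo=[4, 24] hi=[50] -> (len(lo)=2, len(hi)=1, max(lo)=24)
Step 4: insert 34 -> lo=[4, 24] hi=[34, 50] -> (len(lo)=2, len(hi)=2, max(lo)=24)
Step 5: insert 30 -> lo=[4, 24, 30] hi=[34, 50] -> (len(lo)=3, len(hi)=2, max(lo)=30)
Step 6: insert 44 -> lo=[4, 24, 30] hi=[34, 44, 50] -> (len(lo)=3, len(hi)=3, max(lo)=30)

Answer: (1,0,24) (1,1,4) (2,1,24) (2,2,24) (3,2,30) (3,3,30)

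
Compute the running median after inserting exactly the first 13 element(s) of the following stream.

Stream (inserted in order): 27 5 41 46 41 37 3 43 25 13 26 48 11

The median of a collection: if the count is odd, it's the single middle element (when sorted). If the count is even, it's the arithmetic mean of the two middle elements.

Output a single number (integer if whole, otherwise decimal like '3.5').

Answer: 27

Derivation:
Step 1: insert 27 -> lo=[27] (size 1, max 27) hi=[] (size 0) -> median=27
Step 2: insert 5 -> lo=[5] (size 1, max 5) hi=[27] (size 1, min 27) -> median=16
Step 3: insert 41 -> lo=[5, 27] (size 2, max 27) hi=[41] (size 1, min 41) -> median=27
Step 4: insert 46 -> lo=[5, 27] (size 2, max 27) hi=[41, 46] (size 2, min 41) -> median=34
Step 5: insert 41 -> lo=[5, 27, 41] (size 3, max 41) hi=[41, 46] (size 2, min 41) -> median=41
Step 6: insert 37 -> lo=[5, 27, 37] (size 3, max 37) hi=[41, 41, 46] (size 3, min 41) -> median=39
Step 7: insert 3 -> lo=[3, 5, 27, 37] (size 4, max 37) hi=[41, 41, 46] (size 3, min 41) -> median=37
Step 8: insert 43 -> lo=[3, 5, 27, 37] (size 4, max 37) hi=[41, 41, 43, 46] (size 4, min 41) -> median=39
Step 9: insert 25 -> lo=[3, 5, 25, 27, 37] (size 5, max 37) hi=[41, 41, 43, 46] (size 4, min 41) -> median=37
Step 10: insert 13 -> lo=[3, 5, 13, 25, 27] (size 5, max 27) hi=[37, 41, 41, 43, 46] (size 5, min 37) -> median=32
Step 11: insert 26 -> lo=[3, 5, 13, 25, 26, 27] (size 6, max 27) hi=[37, 41, 41, 43, 46] (size 5, min 37) -> median=27
Step 12: insert 48 -> lo=[3, 5, 13, 25, 26, 27] (size 6, max 27) hi=[37, 41, 41, 43, 46, 48] (size 6, min 37) -> median=32
Step 13: insert 11 -> lo=[3, 5, 11, 13, 25, 26, 27] (size 7, max 27) hi=[37, 41, 41, 43, 46, 48] (size 6, min 37) -> median=27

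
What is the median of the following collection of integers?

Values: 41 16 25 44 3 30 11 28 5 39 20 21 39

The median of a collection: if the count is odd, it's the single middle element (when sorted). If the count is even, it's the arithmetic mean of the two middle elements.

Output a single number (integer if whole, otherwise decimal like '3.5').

Step 1: insert 41 -> lo=[41] (size 1, max 41) hi=[] (size 0) -> median=41
Step 2: insert 16 -> lo=[16] (size 1, max 16) hi=[41] (size 1, min 41) -> median=28.5
Step 3: insert 25 -> lo=[16, 25] (size 2, max 25) hi=[41] (size 1, min 41) -> median=25
Step 4: insert 44 -> lo=[16, 25] (size 2, max 25) hi=[41, 44] (size 2, min 41) -> median=33
Step 5: insert 3 -> lo=[3, 16, 25] (size 3, max 25) hi=[41, 44] (size 2, min 41) -> median=25
Step 6: insert 30 -> lo=[3, 16, 25] (size 3, max 25) hi=[30, 41, 44] (size 3, min 30) -> median=27.5
Step 7: insert 11 -> lo=[3, 11, 16, 25] (size 4, max 25) hi=[30, 41, 44] (size 3, min 30) -> median=25
Step 8: insert 28 -> lo=[3, 11, 16, 25] (size 4, max 25) hi=[28, 30, 41, 44] (size 4, min 28) -> median=26.5
Step 9: insert 5 -> lo=[3, 5, 11, 16, 25] (size 5, max 25) hi=[28, 30, 41, 44] (size 4, min 28) -> median=25
Step 10: insert 39 -> lo=[3, 5, 11, 16, 25] (size 5, max 25) hi=[28, 30, 39, 41, 44] (size 5, min 28) -> median=26.5
Step 11: insert 20 -> lo=[3, 5, 11, 16, 20, 25] (size 6, max 25) hi=[28, 30, 39, 41, 44] (size 5, min 28) -> median=25
Step 12: insert 21 -> lo=[3, 5, 11, 16, 20, 21] (size 6, max 21) hi=[25, 28, 30, 39, 41, 44] (size 6, min 25) -> median=23
Step 13: insert 39 -> lo=[3, 5, 11, 16, 20, 21, 25] (size 7, max 25) hi=[28, 30, 39, 39, 41, 44] (size 6, min 28) -> median=25

Answer: 25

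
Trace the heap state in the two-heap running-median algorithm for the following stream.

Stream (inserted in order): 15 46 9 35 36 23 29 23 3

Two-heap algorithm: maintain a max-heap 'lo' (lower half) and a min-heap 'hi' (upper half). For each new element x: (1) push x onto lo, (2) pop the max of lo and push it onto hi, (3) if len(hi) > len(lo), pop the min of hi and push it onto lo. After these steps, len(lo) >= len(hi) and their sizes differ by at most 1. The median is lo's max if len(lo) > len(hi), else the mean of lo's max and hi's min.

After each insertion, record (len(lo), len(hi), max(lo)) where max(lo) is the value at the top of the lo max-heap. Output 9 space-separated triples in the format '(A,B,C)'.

Answer: (1,0,15) (1,1,15) (2,1,15) (2,2,15) (3,2,35) (3,3,23) (4,3,29) (4,4,23) (5,4,23)

Derivation:
Step 1: insert 15 -> lo=[15] hi=[] -> (len(lo)=1, len(hi)=0, max(lo)=15)
Step 2: insert 46 -> lo=[15] hi=[46] -> (len(lo)=1, len(hi)=1, max(lo)=15)
Step 3: insert 9 -> lo=[9, 15] hi=[46] -> (len(lo)=2, len(hi)=1, max(lo)=15)
Step 4: insert 35 -> lo=[9, 15] hi=[35, 46] -> (len(lo)=2, len(hi)=2, max(lo)=15)
Step 5: insert 36 -> lo=[9, 15, 35] hi=[36, 46] -> (len(lo)=3, len(hi)=2, max(lo)=35)
Step 6: insert 23 -> lo=[9, 15, 23] hi=[35, 36, 46] -> (len(lo)=3, len(hi)=3, max(lo)=23)
Step 7: insert 29 -> lo=[9, 15, 23, 29] hi=[35, 36, 46] -> (len(lo)=4, len(hi)=3, max(lo)=29)
Step 8: insert 23 -> lo=[9, 15, 23, 23] hi=[29, 35, 36, 46] -> (len(lo)=4, len(hi)=4, max(lo)=23)
Step 9: insert 3 -> lo=[3, 9, 15, 23, 23] hi=[29, 35, 36, 46] -> (len(lo)=5, len(hi)=4, max(lo)=23)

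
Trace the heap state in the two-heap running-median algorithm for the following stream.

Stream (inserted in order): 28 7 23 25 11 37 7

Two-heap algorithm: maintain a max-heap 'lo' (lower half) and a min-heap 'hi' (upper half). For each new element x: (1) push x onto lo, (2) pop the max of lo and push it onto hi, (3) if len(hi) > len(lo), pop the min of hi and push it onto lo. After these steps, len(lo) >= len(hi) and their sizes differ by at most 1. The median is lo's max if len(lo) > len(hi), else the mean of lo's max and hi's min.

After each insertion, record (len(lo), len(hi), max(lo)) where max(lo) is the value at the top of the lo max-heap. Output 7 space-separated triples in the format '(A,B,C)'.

Answer: (1,0,28) (1,1,7) (2,1,23) (2,2,23) (3,2,23) (3,3,23) (4,3,23)

Derivation:
Step 1: insert 28 -> lo=[28] hi=[] -> (len(lo)=1, len(hi)=0, max(lo)=28)
Step 2: insert 7 -> lo=[7] hi=[28] -> (len(lo)=1, len(hi)=1, max(lo)=7)
Step 3: insert 23 -> lo=[7, 23] hi=[28] -> (len(lo)=2, len(hi)=1, max(lo)=23)
Step 4: insert 25 -> lo=[7, 23] hi=[25, 28] -> (len(lo)=2, len(hi)=2, max(lo)=23)
Step 5: insert 11 -> lo=[7, 11, 23] hi=[25, 28] -> (len(lo)=3, len(hi)=2, max(lo)=23)
Step 6: insert 37 -> lo=[7, 11, 23] hi=[25, 28, 37] -> (len(lo)=3, len(hi)=3, max(lo)=23)
Step 7: insert 7 -> lo=[7, 7, 11, 23] hi=[25, 28, 37] -> (len(lo)=4, len(hi)=3, max(lo)=23)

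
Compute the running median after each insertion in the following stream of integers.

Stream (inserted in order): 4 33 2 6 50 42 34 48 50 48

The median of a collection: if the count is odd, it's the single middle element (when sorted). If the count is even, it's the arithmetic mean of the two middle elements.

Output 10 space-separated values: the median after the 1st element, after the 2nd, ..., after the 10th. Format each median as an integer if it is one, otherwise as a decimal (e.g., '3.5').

Answer: 4 18.5 4 5 6 19.5 33 33.5 34 38

Derivation:
Step 1: insert 4 -> lo=[4] (size 1, max 4) hi=[] (size 0) -> median=4
Step 2: insert 33 -> lo=[4] (size 1, max 4) hi=[33] (size 1, min 33) -> median=18.5
Step 3: insert 2 -> lo=[2, 4] (size 2, max 4) hi=[33] (size 1, min 33) -> median=4
Step 4: insert 6 -> lo=[2, 4] (size 2, max 4) hi=[6, 33] (size 2, min 6) -> median=5
Step 5: insert 50 -> lo=[2, 4, 6] (size 3, max 6) hi=[33, 50] (size 2, min 33) -> median=6
Step 6: insert 42 -> lo=[2, 4, 6] (size 3, max 6) hi=[33, 42, 50] (size 3, min 33) -> median=19.5
Step 7: insert 34 -> lo=[2, 4, 6, 33] (size 4, max 33) hi=[34, 42, 50] (size 3, min 34) -> median=33
Step 8: insert 48 -> lo=[2, 4, 6, 33] (size 4, max 33) hi=[34, 42, 48, 50] (size 4, min 34) -> median=33.5
Step 9: insert 50 -> lo=[2, 4, 6, 33, 34] (size 5, max 34) hi=[42, 48, 50, 50] (size 4, min 42) -> median=34
Step 10: insert 48 -> lo=[2, 4, 6, 33, 34] (size 5, max 34) hi=[42, 48, 48, 50, 50] (size 5, min 42) -> median=38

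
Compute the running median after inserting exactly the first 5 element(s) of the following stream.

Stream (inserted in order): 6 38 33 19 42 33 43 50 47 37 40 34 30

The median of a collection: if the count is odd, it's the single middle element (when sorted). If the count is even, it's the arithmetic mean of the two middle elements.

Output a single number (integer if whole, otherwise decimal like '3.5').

Step 1: insert 6 -> lo=[6] (size 1, max 6) hi=[] (size 0) -> median=6
Step 2: insert 38 -> lo=[6] (size 1, max 6) hi=[38] (size 1, min 38) -> median=22
Step 3: insert 33 -> lo=[6, 33] (size 2, max 33) hi=[38] (size 1, min 38) -> median=33
Step 4: insert 19 -> lo=[6, 19] (size 2, max 19) hi=[33, 38] (size 2, min 33) -> median=26
Step 5: insert 42 -> lo=[6, 19, 33] (size 3, max 33) hi=[38, 42] (size 2, min 38) -> median=33

Answer: 33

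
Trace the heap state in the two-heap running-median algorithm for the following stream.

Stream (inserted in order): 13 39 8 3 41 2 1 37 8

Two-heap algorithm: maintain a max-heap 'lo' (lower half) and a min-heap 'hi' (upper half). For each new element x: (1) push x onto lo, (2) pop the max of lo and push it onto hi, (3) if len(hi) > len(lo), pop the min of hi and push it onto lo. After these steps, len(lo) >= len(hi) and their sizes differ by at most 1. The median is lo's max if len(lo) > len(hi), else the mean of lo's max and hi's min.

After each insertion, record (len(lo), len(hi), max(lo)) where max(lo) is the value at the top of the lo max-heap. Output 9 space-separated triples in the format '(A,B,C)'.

Answer: (1,0,13) (1,1,13) (2,1,13) (2,2,8) (3,2,13) (3,3,8) (4,3,8) (4,4,8) (5,4,8)

Derivation:
Step 1: insert 13 -> lo=[13] hi=[] -> (len(lo)=1, len(hi)=0, max(lo)=13)
Step 2: insert 39 -> lo=[13] hi=[39] -> (len(lo)=1, len(hi)=1, max(lo)=13)
Step 3: insert 8 -> lo=[8, 13] hi=[39] -> (len(lo)=2, len(hi)=1, max(lo)=13)
Step 4: insert 3 -> lo=[3, 8] hi=[13, 39] -> (len(lo)=2, len(hi)=2, max(lo)=8)
Step 5: insert 41 -> lo=[3, 8, 13] hi=[39, 41] -> (len(lo)=3, len(hi)=2, max(lo)=13)
Step 6: insert 2 -> lo=[2, 3, 8] hi=[13, 39, 41] -> (len(lo)=3, len(hi)=3, max(lo)=8)
Step 7: insert 1 -> lo=[1, 2, 3, 8] hi=[13, 39, 41] -> (len(lo)=4, len(hi)=3, max(lo)=8)
Step 8: insert 37 -> lo=[1, 2, 3, 8] hi=[13, 37, 39, 41] -> (len(lo)=4, len(hi)=4, max(lo)=8)
Step 9: insert 8 -> lo=[1, 2, 3, 8, 8] hi=[13, 37, 39, 41] -> (len(lo)=5, len(hi)=4, max(lo)=8)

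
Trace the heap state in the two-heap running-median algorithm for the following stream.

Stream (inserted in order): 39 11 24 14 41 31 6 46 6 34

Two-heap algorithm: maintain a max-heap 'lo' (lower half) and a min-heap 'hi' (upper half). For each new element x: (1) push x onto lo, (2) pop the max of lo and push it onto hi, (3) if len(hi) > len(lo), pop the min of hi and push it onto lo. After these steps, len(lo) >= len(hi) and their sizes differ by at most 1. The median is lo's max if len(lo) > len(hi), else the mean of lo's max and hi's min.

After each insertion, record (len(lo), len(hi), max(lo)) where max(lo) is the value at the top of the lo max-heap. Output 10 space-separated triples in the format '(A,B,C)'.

Step 1: insert 39 -> lo=[39] hi=[] -> (len(lo)=1, len(hi)=0, max(lo)=39)
Step 2: insert 11 -> lo=[11] hi=[39] -> (len(lo)=1, len(hi)=1, max(lo)=11)
Step 3: insert 24 -> lo=[11, 24] hi=[39] -> (len(lo)=2, len(hi)=1, max(lo)=24)
Step 4: insert 14 -> lo=[11, 14] hi=[24, 39] -> (len(lo)=2, len(hi)=2, max(lo)=14)
Step 5: insert 41 -> lo=[11, 14, 24] hi=[39, 41] -> (len(lo)=3, len(hi)=2, max(lo)=24)
Step 6: insert 31 -> lo=[11, 14, 24] hi=[31, 39, 41] -> (len(lo)=3, len(hi)=3, max(lo)=24)
Step 7: insert 6 -> lo=[6, 11, 14, 24] hi=[31, 39, 41] -> (len(lo)=4, len(hi)=3, max(lo)=24)
Step 8: insert 46 -> lo=[6, 11, 14, 24] hi=[31, 39, 41, 46] -> (len(lo)=4, len(hi)=4, max(lo)=24)
Step 9: insert 6 -> lo=[6, 6, 11, 14, 24] hi=[31, 39, 41, 46] -> (len(lo)=5, len(hi)=4, max(lo)=24)
Step 10: insert 34 -> lo=[6, 6, 11, 14, 24] hi=[31, 34, 39, 41, 46] -> (len(lo)=5, len(hi)=5, max(lo)=24)

Answer: (1,0,39) (1,1,11) (2,1,24) (2,2,14) (3,2,24) (3,3,24) (4,3,24) (4,4,24) (5,4,24) (5,5,24)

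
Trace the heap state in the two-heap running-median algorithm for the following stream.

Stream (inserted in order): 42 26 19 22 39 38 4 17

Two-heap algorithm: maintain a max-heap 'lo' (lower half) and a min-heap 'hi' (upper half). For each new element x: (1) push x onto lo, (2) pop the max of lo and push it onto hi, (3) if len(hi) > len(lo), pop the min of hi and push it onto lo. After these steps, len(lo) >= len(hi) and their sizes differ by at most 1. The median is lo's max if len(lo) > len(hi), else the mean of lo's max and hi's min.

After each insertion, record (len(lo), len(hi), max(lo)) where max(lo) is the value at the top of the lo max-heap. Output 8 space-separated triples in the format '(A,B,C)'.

Answer: (1,0,42) (1,1,26) (2,1,26) (2,2,22) (3,2,26) (3,3,26) (4,3,26) (4,4,22)

Derivation:
Step 1: insert 42 -> lo=[42] hi=[] -> (len(lo)=1, len(hi)=0, max(lo)=42)
Step 2: insert 26 -> lo=[26] hi=[42] -> (len(lo)=1, len(hi)=1, max(lo)=26)
Step 3: insert 19 -> lo=[19, 26] hi=[42] -> (len(lo)=2, len(hi)=1, max(lo)=26)
Step 4: insert 22 -> lo=[19, 22] hi=[26, 42] -> (len(lo)=2, len(hi)=2, max(lo)=22)
Step 5: insert 39 -> lo=[19, 22, 26] hi=[39, 42] -> (len(lo)=3, len(hi)=2, max(lo)=26)
Step 6: insert 38 -> lo=[19, 22, 26] hi=[38, 39, 42] -> (len(lo)=3, len(hi)=3, max(lo)=26)
Step 7: insert 4 -> lo=[4, 19, 22, 26] hi=[38, 39, 42] -> (len(lo)=4, len(hi)=3, max(lo)=26)
Step 8: insert 17 -> lo=[4, 17, 19, 22] hi=[26, 38, 39, 42] -> (len(lo)=4, len(hi)=4, max(lo)=22)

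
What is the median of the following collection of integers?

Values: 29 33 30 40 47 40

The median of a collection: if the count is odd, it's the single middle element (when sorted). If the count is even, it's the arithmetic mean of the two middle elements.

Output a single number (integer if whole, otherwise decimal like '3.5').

Answer: 36.5

Derivation:
Step 1: insert 29 -> lo=[29] (size 1, max 29) hi=[] (size 0) -> median=29
Step 2: insert 33 -> lo=[29] (size 1, max 29) hi=[33] (size 1, min 33) -> median=31
Step 3: insert 30 -> lo=[29, 30] (size 2, max 30) hi=[33] (size 1, min 33) -> median=30
Step 4: insert 40 -> lo=[29, 30] (size 2, max 30) hi=[33, 40] (size 2, min 33) -> median=31.5
Step 5: insert 47 -> lo=[29, 30, 33] (size 3, max 33) hi=[40, 47] (size 2, min 40) -> median=33
Step 6: insert 40 -> lo=[29, 30, 33] (size 3, max 33) hi=[40, 40, 47] (size 3, min 40) -> median=36.5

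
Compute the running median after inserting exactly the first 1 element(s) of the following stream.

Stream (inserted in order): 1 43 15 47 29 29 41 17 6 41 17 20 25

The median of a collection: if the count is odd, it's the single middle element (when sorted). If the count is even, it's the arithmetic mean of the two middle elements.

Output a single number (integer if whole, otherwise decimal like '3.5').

Step 1: insert 1 -> lo=[1] (size 1, max 1) hi=[] (size 0) -> median=1

Answer: 1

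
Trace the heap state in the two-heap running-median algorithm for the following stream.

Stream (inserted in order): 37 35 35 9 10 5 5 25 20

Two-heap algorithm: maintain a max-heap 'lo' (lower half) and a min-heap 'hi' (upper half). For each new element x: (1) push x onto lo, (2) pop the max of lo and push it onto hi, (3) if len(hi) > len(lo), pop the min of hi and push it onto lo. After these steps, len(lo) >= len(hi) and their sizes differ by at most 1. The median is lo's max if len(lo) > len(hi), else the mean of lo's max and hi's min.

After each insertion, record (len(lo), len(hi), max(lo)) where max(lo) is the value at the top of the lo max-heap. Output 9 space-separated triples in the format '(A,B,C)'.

Answer: (1,0,37) (1,1,35) (2,1,35) (2,2,35) (3,2,35) (3,3,10) (4,3,10) (4,4,10) (5,4,20)

Derivation:
Step 1: insert 37 -> lo=[37] hi=[] -> (len(lo)=1, len(hi)=0, max(lo)=37)
Step 2: insert 35 -> lo=[35] hi=[37] -> (len(lo)=1, len(hi)=1, max(lo)=35)
Step 3: insert 35 -> lo=[35, 35] hi=[37] -> (len(lo)=2, len(hi)=1, max(lo)=35)
Step 4: insert 9 -> lo=[9, 35] hi=[35, 37] -> (len(lo)=2, len(hi)=2, max(lo)=35)
Step 5: insert 10 -> lo=[9, 10, 35] hi=[35, 37] -> (len(lo)=3, len(hi)=2, max(lo)=35)
Step 6: insert 5 -> lo=[5, 9, 10] hi=[35, 35, 37] -> (len(lo)=3, len(hi)=3, max(lo)=10)
Step 7: insert 5 -> lo=[5, 5, 9, 10] hi=[35, 35, 37] -> (len(lo)=4, len(hi)=3, max(lo)=10)
Step 8: insert 25 -> lo=[5, 5, 9, 10] hi=[25, 35, 35, 37] -> (len(lo)=4, len(hi)=4, max(lo)=10)
Step 9: insert 20 -> lo=[5, 5, 9, 10, 20] hi=[25, 35, 35, 37] -> (len(lo)=5, len(hi)=4, max(lo)=20)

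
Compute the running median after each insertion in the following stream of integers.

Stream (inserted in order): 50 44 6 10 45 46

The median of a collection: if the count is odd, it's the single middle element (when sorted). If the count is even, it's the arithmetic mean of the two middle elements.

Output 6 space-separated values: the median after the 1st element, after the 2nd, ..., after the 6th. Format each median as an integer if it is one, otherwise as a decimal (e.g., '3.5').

Step 1: insert 50 -> lo=[50] (size 1, max 50) hi=[] (size 0) -> median=50
Step 2: insert 44 -> lo=[44] (size 1, max 44) hi=[50] (size 1, min 50) -> median=47
Step 3: insert 6 -> lo=[6, 44] (size 2, max 44) hi=[50] (size 1, min 50) -> median=44
Step 4: insert 10 -> lo=[6, 10] (size 2, max 10) hi=[44, 50] (size 2, min 44) -> median=27
Step 5: insert 45 -> lo=[6, 10, 44] (size 3, max 44) hi=[45, 50] (size 2, min 45) -> median=44
Step 6: insert 46 -> lo=[6, 10, 44] (size 3, max 44) hi=[45, 46, 50] (size 3, min 45) -> median=44.5

Answer: 50 47 44 27 44 44.5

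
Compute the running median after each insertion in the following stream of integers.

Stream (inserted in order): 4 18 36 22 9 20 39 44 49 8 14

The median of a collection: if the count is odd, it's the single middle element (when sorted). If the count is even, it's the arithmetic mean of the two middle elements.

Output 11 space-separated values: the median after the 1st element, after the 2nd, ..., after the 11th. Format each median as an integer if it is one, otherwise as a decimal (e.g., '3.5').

Answer: 4 11 18 20 18 19 20 21 22 21 20

Derivation:
Step 1: insert 4 -> lo=[4] (size 1, max 4) hi=[] (size 0) -> median=4
Step 2: insert 18 -> lo=[4] (size 1, max 4) hi=[18] (size 1, min 18) -> median=11
Step 3: insert 36 -> lo=[4, 18] (size 2, max 18) hi=[36] (size 1, min 36) -> median=18
Step 4: insert 22 -> lo=[4, 18] (size 2, max 18) hi=[22, 36] (size 2, min 22) -> median=20
Step 5: insert 9 -> lo=[4, 9, 18] (size 3, max 18) hi=[22, 36] (size 2, min 22) -> median=18
Step 6: insert 20 -> lo=[4, 9, 18] (size 3, max 18) hi=[20, 22, 36] (size 3, min 20) -> median=19
Step 7: insert 39 -> lo=[4, 9, 18, 20] (size 4, max 20) hi=[22, 36, 39] (size 3, min 22) -> median=20
Step 8: insert 44 -> lo=[4, 9, 18, 20] (size 4, max 20) hi=[22, 36, 39, 44] (size 4, min 22) -> median=21
Step 9: insert 49 -> lo=[4, 9, 18, 20, 22] (size 5, max 22) hi=[36, 39, 44, 49] (size 4, min 36) -> median=22
Step 10: insert 8 -> lo=[4, 8, 9, 18, 20] (size 5, max 20) hi=[22, 36, 39, 44, 49] (size 5, min 22) -> median=21
Step 11: insert 14 -> lo=[4, 8, 9, 14, 18, 20] (size 6, max 20) hi=[22, 36, 39, 44, 49] (size 5, min 22) -> median=20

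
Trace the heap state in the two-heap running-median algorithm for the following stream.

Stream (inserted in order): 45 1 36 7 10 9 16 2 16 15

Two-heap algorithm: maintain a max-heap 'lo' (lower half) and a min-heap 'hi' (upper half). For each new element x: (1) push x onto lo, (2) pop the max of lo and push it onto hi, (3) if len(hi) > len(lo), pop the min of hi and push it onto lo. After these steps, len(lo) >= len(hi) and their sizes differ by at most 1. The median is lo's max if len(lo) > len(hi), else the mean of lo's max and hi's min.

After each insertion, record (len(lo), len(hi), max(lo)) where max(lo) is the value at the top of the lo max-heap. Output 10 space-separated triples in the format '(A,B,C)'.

Answer: (1,0,45) (1,1,1) (2,1,36) (2,2,7) (3,2,10) (3,3,9) (4,3,10) (4,4,9) (5,4,10) (5,5,10)

Derivation:
Step 1: insert 45 -> lo=[45] hi=[] -> (len(lo)=1, len(hi)=0, max(lo)=45)
Step 2: insert 1 -> lo=[1] hi=[45] -> (len(lo)=1, len(hi)=1, max(lo)=1)
Step 3: insert 36 -> lo=[1, 36] hi=[45] -> (len(lo)=2, len(hi)=1, max(lo)=36)
Step 4: insert 7 -> lo=[1, 7] hi=[36, 45] -> (len(lo)=2, len(hi)=2, max(lo)=7)
Step 5: insert 10 -> lo=[1, 7, 10] hi=[36, 45] -> (len(lo)=3, len(hi)=2, max(lo)=10)
Step 6: insert 9 -> lo=[1, 7, 9] hi=[10, 36, 45] -> (len(lo)=3, len(hi)=3, max(lo)=9)
Step 7: insert 16 -> lo=[1, 7, 9, 10] hi=[16, 36, 45] -> (len(lo)=4, len(hi)=3, max(lo)=10)
Step 8: insert 2 -> lo=[1, 2, 7, 9] hi=[10, 16, 36, 45] -> (len(lo)=4, len(hi)=4, max(lo)=9)
Step 9: insert 16 -> lo=[1, 2, 7, 9, 10] hi=[16, 16, 36, 45] -> (len(lo)=5, len(hi)=4, max(lo)=10)
Step 10: insert 15 -> lo=[1, 2, 7, 9, 10] hi=[15, 16, 16, 36, 45] -> (len(lo)=5, len(hi)=5, max(lo)=10)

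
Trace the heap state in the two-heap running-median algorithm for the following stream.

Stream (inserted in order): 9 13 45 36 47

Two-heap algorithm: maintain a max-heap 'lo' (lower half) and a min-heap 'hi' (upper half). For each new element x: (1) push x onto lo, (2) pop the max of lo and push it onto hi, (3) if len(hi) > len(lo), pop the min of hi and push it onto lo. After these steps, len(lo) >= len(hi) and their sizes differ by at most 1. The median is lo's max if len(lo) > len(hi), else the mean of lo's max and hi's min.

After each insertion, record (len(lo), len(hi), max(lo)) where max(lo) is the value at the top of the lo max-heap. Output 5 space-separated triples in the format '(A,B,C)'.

Answer: (1,0,9) (1,1,9) (2,1,13) (2,2,13) (3,2,36)

Derivation:
Step 1: insert 9 -> lo=[9] hi=[] -> (len(lo)=1, len(hi)=0, max(lo)=9)
Step 2: insert 13 -> lo=[9] hi=[13] -> (len(lo)=1, len(hi)=1, max(lo)=9)
Step 3: insert 45 -> lo=[9, 13] hi=[45] -> (len(lo)=2, len(hi)=1, max(lo)=13)
Step 4: insert 36 -> lo=[9, 13] hi=[36, 45] -> (len(lo)=2, len(hi)=2, max(lo)=13)
Step 5: insert 47 -> lo=[9, 13, 36] hi=[45, 47] -> (len(lo)=3, len(hi)=2, max(lo)=36)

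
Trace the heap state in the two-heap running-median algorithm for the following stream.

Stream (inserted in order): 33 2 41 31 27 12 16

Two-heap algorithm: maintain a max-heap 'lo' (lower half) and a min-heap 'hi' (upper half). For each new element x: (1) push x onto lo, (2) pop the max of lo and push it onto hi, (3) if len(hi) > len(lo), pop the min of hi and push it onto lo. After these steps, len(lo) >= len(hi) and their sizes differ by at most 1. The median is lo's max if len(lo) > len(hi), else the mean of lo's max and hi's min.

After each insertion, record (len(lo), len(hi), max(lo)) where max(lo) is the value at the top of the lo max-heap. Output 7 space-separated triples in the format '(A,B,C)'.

Answer: (1,0,33) (1,1,2) (2,1,33) (2,2,31) (3,2,31) (3,3,27) (4,3,27)

Derivation:
Step 1: insert 33 -> lo=[33] hi=[] -> (len(lo)=1, len(hi)=0, max(lo)=33)
Step 2: insert 2 -> lo=[2] hi=[33] -> (len(lo)=1, len(hi)=1, max(lo)=2)
Step 3: insert 41 -> lo=[2, 33] hi=[41] -> (len(lo)=2, len(hi)=1, max(lo)=33)
Step 4: insert 31 -> lo=[2, 31] hi=[33, 41] -> (len(lo)=2, len(hi)=2, max(lo)=31)
Step 5: insert 27 -> lo=[2, 27, 31] hi=[33, 41] -> (len(lo)=3, len(hi)=2, max(lo)=31)
Step 6: insert 12 -> lo=[2, 12, 27] hi=[31, 33, 41] -> (len(lo)=3, len(hi)=3, max(lo)=27)
Step 7: insert 16 -> lo=[2, 12, 16, 27] hi=[31, 33, 41] -> (len(lo)=4, len(hi)=3, max(lo)=27)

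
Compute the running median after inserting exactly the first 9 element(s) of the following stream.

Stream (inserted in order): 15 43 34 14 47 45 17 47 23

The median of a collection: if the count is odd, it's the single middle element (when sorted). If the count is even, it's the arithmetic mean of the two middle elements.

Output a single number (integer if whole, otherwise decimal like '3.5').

Step 1: insert 15 -> lo=[15] (size 1, max 15) hi=[] (size 0) -> median=15
Step 2: insert 43 -> lo=[15] (size 1, max 15) hi=[43] (size 1, min 43) -> median=29
Step 3: insert 34 -> lo=[15, 34] (size 2, max 34) hi=[43] (size 1, min 43) -> median=34
Step 4: insert 14 -> lo=[14, 15] (size 2, max 15) hi=[34, 43] (size 2, min 34) -> median=24.5
Step 5: insert 47 -> lo=[14, 15, 34] (size 3, max 34) hi=[43, 47] (size 2, min 43) -> median=34
Step 6: insert 45 -> lo=[14, 15, 34] (size 3, max 34) hi=[43, 45, 47] (size 3, min 43) -> median=38.5
Step 7: insert 17 -> lo=[14, 15, 17, 34] (size 4, max 34) hi=[43, 45, 47] (size 3, min 43) -> median=34
Step 8: insert 47 -> lo=[14, 15, 17, 34] (size 4, max 34) hi=[43, 45, 47, 47] (size 4, min 43) -> median=38.5
Step 9: insert 23 -> lo=[14, 15, 17, 23, 34] (size 5, max 34) hi=[43, 45, 47, 47] (size 4, min 43) -> median=34

Answer: 34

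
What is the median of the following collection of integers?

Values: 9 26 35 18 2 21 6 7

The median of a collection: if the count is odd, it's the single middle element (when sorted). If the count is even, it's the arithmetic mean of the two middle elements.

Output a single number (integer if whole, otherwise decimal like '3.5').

Step 1: insert 9 -> lo=[9] (size 1, max 9) hi=[] (size 0) -> median=9
Step 2: insert 26 -> lo=[9] (size 1, max 9) hi=[26] (size 1, min 26) -> median=17.5
Step 3: insert 35 -> lo=[9, 26] (size 2, max 26) hi=[35] (size 1, min 35) -> median=26
Step 4: insert 18 -> lo=[9, 18] (size 2, max 18) hi=[26, 35] (size 2, min 26) -> median=22
Step 5: insert 2 -> lo=[2, 9, 18] (size 3, max 18) hi=[26, 35] (size 2, min 26) -> median=18
Step 6: insert 21 -> lo=[2, 9, 18] (size 3, max 18) hi=[21, 26, 35] (size 3, min 21) -> median=19.5
Step 7: insert 6 -> lo=[2, 6, 9, 18] (size 4, max 18) hi=[21, 26, 35] (size 3, min 21) -> median=18
Step 8: insert 7 -> lo=[2, 6, 7, 9] (size 4, max 9) hi=[18, 21, 26, 35] (size 4, min 18) -> median=13.5

Answer: 13.5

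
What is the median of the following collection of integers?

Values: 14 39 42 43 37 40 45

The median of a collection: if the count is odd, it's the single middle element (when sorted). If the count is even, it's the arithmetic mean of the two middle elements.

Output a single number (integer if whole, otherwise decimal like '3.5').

Step 1: insert 14 -> lo=[14] (size 1, max 14) hi=[] (size 0) -> median=14
Step 2: insert 39 -> lo=[14] (size 1, max 14) hi=[39] (size 1, min 39) -> median=26.5
Step 3: insert 42 -> lo=[14, 39] (size 2, max 39) hi=[42] (size 1, min 42) -> median=39
Step 4: insert 43 -> lo=[14, 39] (size 2, max 39) hi=[42, 43] (size 2, min 42) -> median=40.5
Step 5: insert 37 -> lo=[14, 37, 39] (size 3, max 39) hi=[42, 43] (size 2, min 42) -> median=39
Step 6: insert 40 -> lo=[14, 37, 39] (size 3, max 39) hi=[40, 42, 43] (size 3, min 40) -> median=39.5
Step 7: insert 45 -> lo=[14, 37, 39, 40] (size 4, max 40) hi=[42, 43, 45] (size 3, min 42) -> median=40

Answer: 40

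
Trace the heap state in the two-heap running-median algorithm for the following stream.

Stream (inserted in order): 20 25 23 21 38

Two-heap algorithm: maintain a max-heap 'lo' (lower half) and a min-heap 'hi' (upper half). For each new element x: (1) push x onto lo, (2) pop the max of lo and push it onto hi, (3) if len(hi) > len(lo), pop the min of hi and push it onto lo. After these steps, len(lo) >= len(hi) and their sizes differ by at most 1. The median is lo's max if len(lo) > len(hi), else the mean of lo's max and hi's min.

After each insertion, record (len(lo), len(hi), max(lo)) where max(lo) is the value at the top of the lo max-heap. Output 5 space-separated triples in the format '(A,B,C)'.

Step 1: insert 20 -> lo=[20] hi=[] -> (len(lo)=1, len(hi)=0, max(lo)=20)
Step 2: insert 25 -> lo=[20] hi=[25] -> (len(lo)=1, len(hi)=1, max(lo)=20)
Step 3: insert 23 -> lo=[20, 23] hi=[25] -> (len(lo)=2, len(hi)=1, max(lo)=23)
Step 4: insert 21 -> lo=[20, 21] hi=[23, 25] -> (len(lo)=2, len(hi)=2, max(lo)=21)
Step 5: insert 38 -> lo=[20, 21, 23] hi=[25, 38] -> (len(lo)=3, len(hi)=2, max(lo)=23)

Answer: (1,0,20) (1,1,20) (2,1,23) (2,2,21) (3,2,23)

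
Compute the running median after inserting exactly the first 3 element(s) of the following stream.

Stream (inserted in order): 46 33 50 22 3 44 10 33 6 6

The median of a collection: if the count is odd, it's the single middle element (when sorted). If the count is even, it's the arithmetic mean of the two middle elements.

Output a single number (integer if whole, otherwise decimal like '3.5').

Answer: 46

Derivation:
Step 1: insert 46 -> lo=[46] (size 1, max 46) hi=[] (size 0) -> median=46
Step 2: insert 33 -> lo=[33] (size 1, max 33) hi=[46] (size 1, min 46) -> median=39.5
Step 3: insert 50 -> lo=[33, 46] (size 2, max 46) hi=[50] (size 1, min 50) -> median=46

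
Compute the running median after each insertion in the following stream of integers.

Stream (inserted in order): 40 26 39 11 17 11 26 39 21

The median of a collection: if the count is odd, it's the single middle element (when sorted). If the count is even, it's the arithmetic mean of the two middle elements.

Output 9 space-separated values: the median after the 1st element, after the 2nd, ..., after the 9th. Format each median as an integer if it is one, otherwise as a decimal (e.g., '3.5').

Step 1: insert 40 -> lo=[40] (size 1, max 40) hi=[] (size 0) -> median=40
Step 2: insert 26 -> lo=[26] (size 1, max 26) hi=[40] (size 1, min 40) -> median=33
Step 3: insert 39 -> lo=[26, 39] (size 2, max 39) hi=[40] (size 1, min 40) -> median=39
Step 4: insert 11 -> lo=[11, 26] (size 2, max 26) hi=[39, 40] (size 2, min 39) -> median=32.5
Step 5: insert 17 -> lo=[11, 17, 26] (size 3, max 26) hi=[39, 40] (size 2, min 39) -> median=26
Step 6: insert 11 -> lo=[11, 11, 17] (size 3, max 17) hi=[26, 39, 40] (size 3, min 26) -> median=21.5
Step 7: insert 26 -> lo=[11, 11, 17, 26] (size 4, max 26) hi=[26, 39, 40] (size 3, min 26) -> median=26
Step 8: insert 39 -> lo=[11, 11, 17, 26] (size 4, max 26) hi=[26, 39, 39, 40] (size 4, min 26) -> median=26
Step 9: insert 21 -> lo=[11, 11, 17, 21, 26] (size 5, max 26) hi=[26, 39, 39, 40] (size 4, min 26) -> median=26

Answer: 40 33 39 32.5 26 21.5 26 26 26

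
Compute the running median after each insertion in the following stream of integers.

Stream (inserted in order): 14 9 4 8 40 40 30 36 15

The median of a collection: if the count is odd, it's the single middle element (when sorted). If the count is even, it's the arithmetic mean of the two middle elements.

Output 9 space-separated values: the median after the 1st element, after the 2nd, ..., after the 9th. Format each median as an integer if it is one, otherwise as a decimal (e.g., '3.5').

Step 1: insert 14 -> lo=[14] (size 1, max 14) hi=[] (size 0) -> median=14
Step 2: insert 9 -> lo=[9] (size 1, max 9) hi=[14] (size 1, min 14) -> median=11.5
Step 3: insert 4 -> lo=[4, 9] (size 2, max 9) hi=[14] (size 1, min 14) -> median=9
Step 4: insert 8 -> lo=[4, 8] (size 2, max 8) hi=[9, 14] (size 2, min 9) -> median=8.5
Step 5: insert 40 -> lo=[4, 8, 9] (size 3, max 9) hi=[14, 40] (size 2, min 14) -> median=9
Step 6: insert 40 -> lo=[4, 8, 9] (size 3, max 9) hi=[14, 40, 40] (size 3, min 14) -> median=11.5
Step 7: insert 30 -> lo=[4, 8, 9, 14] (size 4, max 14) hi=[30, 40, 40] (size 3, min 30) -> median=14
Step 8: insert 36 -> lo=[4, 8, 9, 14] (size 4, max 14) hi=[30, 36, 40, 40] (size 4, min 30) -> median=22
Step 9: insert 15 -> lo=[4, 8, 9, 14, 15] (size 5, max 15) hi=[30, 36, 40, 40] (size 4, min 30) -> median=15

Answer: 14 11.5 9 8.5 9 11.5 14 22 15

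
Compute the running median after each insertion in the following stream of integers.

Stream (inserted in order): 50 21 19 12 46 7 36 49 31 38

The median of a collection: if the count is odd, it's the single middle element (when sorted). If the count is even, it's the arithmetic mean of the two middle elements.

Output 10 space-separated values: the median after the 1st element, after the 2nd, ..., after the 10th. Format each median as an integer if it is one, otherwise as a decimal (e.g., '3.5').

Step 1: insert 50 -> lo=[50] (size 1, max 50) hi=[] (size 0) -> median=50
Step 2: insert 21 -> lo=[21] (size 1, max 21) hi=[50] (size 1, min 50) -> median=35.5
Step 3: insert 19 -> lo=[19, 21] (size 2, max 21) hi=[50] (size 1, min 50) -> median=21
Step 4: insert 12 -> lo=[12, 19] (size 2, max 19) hi=[21, 50] (size 2, min 21) -> median=20
Step 5: insert 46 -> lo=[12, 19, 21] (size 3, max 21) hi=[46, 50] (size 2, min 46) -> median=21
Step 6: insert 7 -> lo=[7, 12, 19] (size 3, max 19) hi=[21, 46, 50] (size 3, min 21) -> median=20
Step 7: insert 36 -> lo=[7, 12, 19, 21] (size 4, max 21) hi=[36, 46, 50] (size 3, min 36) -> median=21
Step 8: insert 49 -> lo=[7, 12, 19, 21] (size 4, max 21) hi=[36, 46, 49, 50] (size 4, min 36) -> median=28.5
Step 9: insert 31 -> lo=[7, 12, 19, 21, 31] (size 5, max 31) hi=[36, 46, 49, 50] (size 4, min 36) -> median=31
Step 10: insert 38 -> lo=[7, 12, 19, 21, 31] (size 5, max 31) hi=[36, 38, 46, 49, 50] (size 5, min 36) -> median=33.5

Answer: 50 35.5 21 20 21 20 21 28.5 31 33.5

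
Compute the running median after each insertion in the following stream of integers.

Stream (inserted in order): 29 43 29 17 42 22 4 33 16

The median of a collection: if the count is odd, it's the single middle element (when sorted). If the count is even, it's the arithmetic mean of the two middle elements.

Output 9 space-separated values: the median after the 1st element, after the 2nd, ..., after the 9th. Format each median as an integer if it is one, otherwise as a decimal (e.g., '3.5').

Step 1: insert 29 -> lo=[29] (size 1, max 29) hi=[] (size 0) -> median=29
Step 2: insert 43 -> lo=[29] (size 1, max 29) hi=[43] (size 1, min 43) -> median=36
Step 3: insert 29 -> lo=[29, 29] (size 2, max 29) hi=[43] (size 1, min 43) -> median=29
Step 4: insert 17 -> lo=[17, 29] (size 2, max 29) hi=[29, 43] (size 2, min 29) -> median=29
Step 5: insert 42 -> lo=[17, 29, 29] (size 3, max 29) hi=[42, 43] (size 2, min 42) -> median=29
Step 6: insert 22 -> lo=[17, 22, 29] (size 3, max 29) hi=[29, 42, 43] (size 3, min 29) -> median=29
Step 7: insert 4 -> lo=[4, 17, 22, 29] (size 4, max 29) hi=[29, 42, 43] (size 3, min 29) -> median=29
Step 8: insert 33 -> lo=[4, 17, 22, 29] (size 4, max 29) hi=[29, 33, 42, 43] (size 4, min 29) -> median=29
Step 9: insert 16 -> lo=[4, 16, 17, 22, 29] (size 5, max 29) hi=[29, 33, 42, 43] (size 4, min 29) -> median=29

Answer: 29 36 29 29 29 29 29 29 29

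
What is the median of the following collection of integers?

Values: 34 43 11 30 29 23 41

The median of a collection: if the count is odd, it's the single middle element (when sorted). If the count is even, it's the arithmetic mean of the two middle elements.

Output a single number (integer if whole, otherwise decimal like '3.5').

Step 1: insert 34 -> lo=[34] (size 1, max 34) hi=[] (size 0) -> median=34
Step 2: insert 43 -> lo=[34] (size 1, max 34) hi=[43] (size 1, min 43) -> median=38.5
Step 3: insert 11 -> lo=[11, 34] (size 2, max 34) hi=[43] (size 1, min 43) -> median=34
Step 4: insert 30 -> lo=[11, 30] (size 2, max 30) hi=[34, 43] (size 2, min 34) -> median=32
Step 5: insert 29 -> lo=[11, 29, 30] (size 3, max 30) hi=[34, 43] (size 2, min 34) -> median=30
Step 6: insert 23 -> lo=[11, 23, 29] (size 3, max 29) hi=[30, 34, 43] (size 3, min 30) -> median=29.5
Step 7: insert 41 -> lo=[11, 23, 29, 30] (size 4, max 30) hi=[34, 41, 43] (size 3, min 34) -> median=30

Answer: 30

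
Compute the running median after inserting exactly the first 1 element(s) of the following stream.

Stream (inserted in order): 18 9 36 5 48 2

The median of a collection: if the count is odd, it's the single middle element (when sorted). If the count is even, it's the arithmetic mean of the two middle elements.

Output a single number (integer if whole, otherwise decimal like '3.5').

Step 1: insert 18 -> lo=[18] (size 1, max 18) hi=[] (size 0) -> median=18

Answer: 18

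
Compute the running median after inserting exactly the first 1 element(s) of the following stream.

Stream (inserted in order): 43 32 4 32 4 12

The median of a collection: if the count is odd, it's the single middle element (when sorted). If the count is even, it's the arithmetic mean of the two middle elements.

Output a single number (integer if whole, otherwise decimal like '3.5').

Step 1: insert 43 -> lo=[43] (size 1, max 43) hi=[] (size 0) -> median=43

Answer: 43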